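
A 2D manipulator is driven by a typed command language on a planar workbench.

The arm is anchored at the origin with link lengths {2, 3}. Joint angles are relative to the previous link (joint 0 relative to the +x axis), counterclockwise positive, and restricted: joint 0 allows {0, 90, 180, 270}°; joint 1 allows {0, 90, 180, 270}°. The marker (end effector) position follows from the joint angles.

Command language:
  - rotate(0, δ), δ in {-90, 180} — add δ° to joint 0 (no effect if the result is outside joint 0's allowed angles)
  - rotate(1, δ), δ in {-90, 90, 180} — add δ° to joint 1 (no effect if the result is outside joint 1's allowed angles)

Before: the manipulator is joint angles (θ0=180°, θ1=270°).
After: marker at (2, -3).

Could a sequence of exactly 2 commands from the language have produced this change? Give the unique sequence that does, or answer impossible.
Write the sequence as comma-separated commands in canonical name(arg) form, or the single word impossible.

initial: joint angles (θ0=180°, θ1=270°)
[1] after rotate(0, -90): joint angles (θ0=90°, θ1=270°)
[2] after rotate(0, -90): joint angles (θ0=0°, θ1=270°)
all 25 alternatives checked — unique.

rotate(0, -90), rotate(0, -90)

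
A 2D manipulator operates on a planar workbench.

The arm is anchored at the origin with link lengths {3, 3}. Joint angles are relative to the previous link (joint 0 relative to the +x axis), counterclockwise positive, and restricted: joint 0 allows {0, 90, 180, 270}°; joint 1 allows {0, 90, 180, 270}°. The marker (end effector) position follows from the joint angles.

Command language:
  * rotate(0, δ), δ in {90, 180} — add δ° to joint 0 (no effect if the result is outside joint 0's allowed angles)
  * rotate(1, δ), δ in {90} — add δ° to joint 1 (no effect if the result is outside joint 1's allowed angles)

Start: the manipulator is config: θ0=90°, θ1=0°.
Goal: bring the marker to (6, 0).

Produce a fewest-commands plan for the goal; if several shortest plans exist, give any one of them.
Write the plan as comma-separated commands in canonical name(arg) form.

start: config: θ0=90°, θ1=0°
step 1 (rotate(0, 90)): config: θ0=180°, θ1=0°
step 2 (rotate(0, 180)): config: θ0=0°, θ1=0°
no 1-step plan works, so 2 is optimal.

rotate(0, 90), rotate(0, 180)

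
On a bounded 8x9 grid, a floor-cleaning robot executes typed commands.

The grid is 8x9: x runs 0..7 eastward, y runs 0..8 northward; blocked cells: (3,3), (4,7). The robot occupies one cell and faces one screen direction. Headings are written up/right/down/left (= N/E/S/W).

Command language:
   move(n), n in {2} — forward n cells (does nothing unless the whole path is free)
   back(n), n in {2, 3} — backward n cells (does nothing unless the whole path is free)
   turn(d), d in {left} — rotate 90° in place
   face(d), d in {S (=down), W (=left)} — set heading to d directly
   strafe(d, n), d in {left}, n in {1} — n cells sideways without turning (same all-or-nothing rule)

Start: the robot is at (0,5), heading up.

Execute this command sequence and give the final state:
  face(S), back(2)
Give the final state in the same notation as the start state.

at (0,7), heading down

initial: at (0,5), heading up
step 1 (face(S)): at (0,5), heading down
step 2 (back(2)): at (0,7), heading down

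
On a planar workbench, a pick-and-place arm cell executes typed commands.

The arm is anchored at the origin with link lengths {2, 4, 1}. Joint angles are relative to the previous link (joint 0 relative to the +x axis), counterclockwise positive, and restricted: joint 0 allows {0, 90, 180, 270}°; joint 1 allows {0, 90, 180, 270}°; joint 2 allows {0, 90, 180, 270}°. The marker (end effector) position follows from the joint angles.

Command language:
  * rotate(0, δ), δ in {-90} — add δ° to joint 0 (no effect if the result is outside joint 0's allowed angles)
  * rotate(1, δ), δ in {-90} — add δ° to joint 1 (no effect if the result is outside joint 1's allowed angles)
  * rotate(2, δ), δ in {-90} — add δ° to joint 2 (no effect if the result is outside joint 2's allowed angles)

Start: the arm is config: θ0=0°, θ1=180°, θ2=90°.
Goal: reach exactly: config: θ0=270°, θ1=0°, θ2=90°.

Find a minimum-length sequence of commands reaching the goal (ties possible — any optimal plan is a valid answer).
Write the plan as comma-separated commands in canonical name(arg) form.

rotate(1, -90), rotate(1, -90), rotate(0, -90)

initial: config: θ0=0°, θ1=180°, θ2=90°
step 1 (rotate(1, -90)): config: θ0=0°, θ1=90°, θ2=90°
step 2 (rotate(1, -90)): config: θ0=0°, θ1=0°, θ2=90°
step 3 (rotate(0, -90)): config: θ0=270°, θ1=0°, θ2=90°
no 2-step plan works, so 3 is optimal.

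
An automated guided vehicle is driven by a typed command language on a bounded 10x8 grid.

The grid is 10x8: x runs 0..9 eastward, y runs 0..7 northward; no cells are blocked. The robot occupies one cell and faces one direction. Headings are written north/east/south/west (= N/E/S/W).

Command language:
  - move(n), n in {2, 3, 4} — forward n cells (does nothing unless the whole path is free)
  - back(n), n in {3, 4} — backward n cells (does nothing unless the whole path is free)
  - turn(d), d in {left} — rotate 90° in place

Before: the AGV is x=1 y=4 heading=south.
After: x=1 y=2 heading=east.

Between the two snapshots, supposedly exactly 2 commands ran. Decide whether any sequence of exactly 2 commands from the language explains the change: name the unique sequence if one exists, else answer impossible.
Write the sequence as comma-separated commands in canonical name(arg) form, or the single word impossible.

key: running turn(left) before move(2) would end elsewhere — order is forced
start: x=1 y=4 heading=south
step 1 (move(2)): x=1 y=2 heading=south
step 2 (turn(left)): x=1 y=2 heading=east
no other 2-command option fits: unique.

move(2), turn(left)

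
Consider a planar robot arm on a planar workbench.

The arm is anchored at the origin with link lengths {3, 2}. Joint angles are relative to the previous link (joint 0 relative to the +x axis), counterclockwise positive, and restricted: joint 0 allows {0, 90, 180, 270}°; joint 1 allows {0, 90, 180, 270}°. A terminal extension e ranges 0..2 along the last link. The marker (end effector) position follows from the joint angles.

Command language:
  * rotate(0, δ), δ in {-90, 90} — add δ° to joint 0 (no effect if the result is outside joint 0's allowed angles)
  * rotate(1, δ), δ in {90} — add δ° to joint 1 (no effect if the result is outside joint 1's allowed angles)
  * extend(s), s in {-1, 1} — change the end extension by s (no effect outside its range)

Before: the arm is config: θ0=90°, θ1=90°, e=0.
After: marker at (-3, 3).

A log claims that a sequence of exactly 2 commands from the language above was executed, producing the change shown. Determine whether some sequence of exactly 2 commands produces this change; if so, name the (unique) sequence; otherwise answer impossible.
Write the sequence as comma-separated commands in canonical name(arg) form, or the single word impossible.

key: order matters: swapping extend(-1) and extend(1) lands elsewhere
start: config: θ0=90°, θ1=90°, e=0
t=1 extend(-1) ⇒ config: θ0=90°, θ1=90°, e=0
t=2 extend(1) ⇒ config: θ0=90°, θ1=90°, e=1
no other 2-command option fits: unique.

extend(-1), extend(1)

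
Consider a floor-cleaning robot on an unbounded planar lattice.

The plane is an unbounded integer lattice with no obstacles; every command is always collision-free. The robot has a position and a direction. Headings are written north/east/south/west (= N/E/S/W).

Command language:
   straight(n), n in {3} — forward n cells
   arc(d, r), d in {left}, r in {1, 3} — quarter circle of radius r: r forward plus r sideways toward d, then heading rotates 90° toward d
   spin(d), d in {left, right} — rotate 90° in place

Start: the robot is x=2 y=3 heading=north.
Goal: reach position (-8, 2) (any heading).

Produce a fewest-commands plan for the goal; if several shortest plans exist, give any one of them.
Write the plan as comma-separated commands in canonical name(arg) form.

start: x=2 y=3 heading=north
t=1 spin(left) ⇒ x=2 y=3 heading=west
t=2 straight(3) ⇒ x=-1 y=3 heading=west
t=3 straight(3) ⇒ x=-4 y=3 heading=west
t=4 straight(3) ⇒ x=-7 y=3 heading=west
t=5 arc(left, 1) ⇒ x=-8 y=2 heading=south
nothing shorter than 5 reaches the goal.

spin(left), straight(3), straight(3), straight(3), arc(left, 1)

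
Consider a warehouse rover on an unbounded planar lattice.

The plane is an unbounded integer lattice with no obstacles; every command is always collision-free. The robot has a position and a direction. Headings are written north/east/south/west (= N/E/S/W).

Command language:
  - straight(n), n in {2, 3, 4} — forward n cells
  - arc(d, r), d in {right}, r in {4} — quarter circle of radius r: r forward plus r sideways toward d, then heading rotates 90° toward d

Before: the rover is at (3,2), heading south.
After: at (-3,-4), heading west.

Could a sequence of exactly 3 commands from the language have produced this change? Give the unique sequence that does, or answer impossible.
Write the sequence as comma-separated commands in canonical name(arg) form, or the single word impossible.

straight(2), arc(right, 4), straight(2)

key: cell and facing (now W) both changed — the 3 commands mix motion and turning
from: at (3,2), heading south
1. straight(2) → at (3,0), heading south
2. arc(right, 4) → at (-1,-4), heading west
3. straight(2) → at (-3,-4), heading west
all 64 alternatives checked — unique.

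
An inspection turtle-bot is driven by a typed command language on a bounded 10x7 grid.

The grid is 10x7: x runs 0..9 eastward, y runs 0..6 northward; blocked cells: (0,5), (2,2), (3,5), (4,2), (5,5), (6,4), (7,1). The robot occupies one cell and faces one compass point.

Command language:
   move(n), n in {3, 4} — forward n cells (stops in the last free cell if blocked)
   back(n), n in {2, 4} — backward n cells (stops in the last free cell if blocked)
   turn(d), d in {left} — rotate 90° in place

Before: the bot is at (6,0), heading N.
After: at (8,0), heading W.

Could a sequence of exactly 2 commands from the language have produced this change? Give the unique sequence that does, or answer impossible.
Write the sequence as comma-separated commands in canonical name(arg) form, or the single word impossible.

turn(left), back(2)

key: cell and facing (now W) both changed — the 2 commands mix motion and turning
from: at (6,0), heading N
t=1 turn(left) ⇒ at (6,0), heading W
t=2 back(2) ⇒ at (8,0), heading W
all 25 alternatives checked — unique.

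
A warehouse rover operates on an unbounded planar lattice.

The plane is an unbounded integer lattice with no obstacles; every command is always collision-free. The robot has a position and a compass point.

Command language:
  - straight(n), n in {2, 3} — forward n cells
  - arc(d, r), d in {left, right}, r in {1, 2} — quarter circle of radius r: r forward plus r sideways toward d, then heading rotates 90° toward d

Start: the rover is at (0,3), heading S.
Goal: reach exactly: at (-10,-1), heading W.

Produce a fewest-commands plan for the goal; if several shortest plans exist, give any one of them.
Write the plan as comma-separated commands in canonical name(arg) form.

straight(3), arc(right, 1), straight(3), straight(3), straight(3)

from: at (0,3), heading S
1. straight(3) → at (0,0), heading S
2. arc(right, 1) → at (-1,-1), heading W
3. straight(3) → at (-4,-1), heading W
4. straight(3) → at (-7,-1), heading W
5. straight(3) → at (-10,-1), heading W
nothing shorter than 5 reaches the goal.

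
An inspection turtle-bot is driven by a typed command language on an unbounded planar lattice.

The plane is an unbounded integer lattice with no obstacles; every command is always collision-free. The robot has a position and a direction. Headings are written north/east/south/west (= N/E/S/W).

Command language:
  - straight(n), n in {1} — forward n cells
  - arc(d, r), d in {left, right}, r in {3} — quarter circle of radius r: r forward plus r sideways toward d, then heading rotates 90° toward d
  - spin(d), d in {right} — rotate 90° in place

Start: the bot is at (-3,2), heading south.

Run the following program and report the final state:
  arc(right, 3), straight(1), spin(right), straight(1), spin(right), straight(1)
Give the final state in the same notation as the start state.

at (-6,0), heading east

from: at (-3,2), heading south
step 1 (arc(right, 3)): at (-6,-1), heading west
step 2 (straight(1)): at (-7,-1), heading west
step 3 (spin(right)): at (-7,-1), heading north
step 4 (straight(1)): at (-7,0), heading north
step 5 (spin(right)): at (-7,0), heading east
step 6 (straight(1)): at (-6,0), heading east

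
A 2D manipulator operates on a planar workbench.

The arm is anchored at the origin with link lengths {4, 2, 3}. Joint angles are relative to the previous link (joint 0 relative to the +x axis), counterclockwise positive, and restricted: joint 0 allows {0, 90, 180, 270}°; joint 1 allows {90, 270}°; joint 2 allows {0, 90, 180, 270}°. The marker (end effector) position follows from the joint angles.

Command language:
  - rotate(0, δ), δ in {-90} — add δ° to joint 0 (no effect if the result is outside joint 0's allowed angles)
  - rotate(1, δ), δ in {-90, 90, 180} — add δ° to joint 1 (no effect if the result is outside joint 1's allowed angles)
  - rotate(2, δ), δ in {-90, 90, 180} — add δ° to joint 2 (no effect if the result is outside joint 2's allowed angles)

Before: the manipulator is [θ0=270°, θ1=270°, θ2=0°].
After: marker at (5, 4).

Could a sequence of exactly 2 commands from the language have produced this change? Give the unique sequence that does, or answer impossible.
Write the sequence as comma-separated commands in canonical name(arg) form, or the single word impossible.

rotate(0, -90), rotate(0, -90)

from: [θ0=270°, θ1=270°, θ2=0°]
1. rotate(0, -90) → [θ0=180°, θ1=270°, θ2=0°]
2. rotate(0, -90) → [θ0=90°, θ1=270°, θ2=0°]
no rival 2-sequence matches.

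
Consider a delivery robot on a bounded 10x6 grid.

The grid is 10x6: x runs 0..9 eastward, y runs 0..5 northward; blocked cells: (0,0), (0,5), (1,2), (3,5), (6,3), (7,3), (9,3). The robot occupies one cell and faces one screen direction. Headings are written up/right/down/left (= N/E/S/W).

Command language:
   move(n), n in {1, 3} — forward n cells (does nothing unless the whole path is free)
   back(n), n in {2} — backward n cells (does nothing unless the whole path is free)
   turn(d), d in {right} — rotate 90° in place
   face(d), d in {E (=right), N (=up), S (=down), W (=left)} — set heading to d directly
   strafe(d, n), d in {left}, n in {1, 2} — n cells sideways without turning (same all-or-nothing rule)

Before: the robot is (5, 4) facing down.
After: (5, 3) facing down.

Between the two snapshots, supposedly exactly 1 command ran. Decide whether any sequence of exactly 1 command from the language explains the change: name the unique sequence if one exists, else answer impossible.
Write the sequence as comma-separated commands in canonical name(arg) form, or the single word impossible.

move(1)

key: heading stays S — the single command does not turn
t0: (5, 4) facing down
t=1 move(1) ⇒ (5, 3) facing down
all 10 alternatives checked — unique.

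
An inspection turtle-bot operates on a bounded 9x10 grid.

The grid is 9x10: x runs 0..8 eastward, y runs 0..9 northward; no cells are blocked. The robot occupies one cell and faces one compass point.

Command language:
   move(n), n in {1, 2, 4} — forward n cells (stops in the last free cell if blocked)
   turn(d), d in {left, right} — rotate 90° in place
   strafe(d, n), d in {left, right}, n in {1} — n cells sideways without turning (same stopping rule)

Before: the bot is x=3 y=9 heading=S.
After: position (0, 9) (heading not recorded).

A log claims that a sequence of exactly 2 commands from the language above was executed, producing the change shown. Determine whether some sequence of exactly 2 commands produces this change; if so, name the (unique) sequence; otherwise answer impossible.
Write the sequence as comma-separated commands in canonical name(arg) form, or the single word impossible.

key: move(4) runs into the grid edge before its full distance
t0: x=3 y=9 heading=S
[1] after turn(right): x=3 y=9 heading=W
[2] after move(4): x=0 y=9 heading=W
all 49 alternatives checked — unique.

turn(right), move(4)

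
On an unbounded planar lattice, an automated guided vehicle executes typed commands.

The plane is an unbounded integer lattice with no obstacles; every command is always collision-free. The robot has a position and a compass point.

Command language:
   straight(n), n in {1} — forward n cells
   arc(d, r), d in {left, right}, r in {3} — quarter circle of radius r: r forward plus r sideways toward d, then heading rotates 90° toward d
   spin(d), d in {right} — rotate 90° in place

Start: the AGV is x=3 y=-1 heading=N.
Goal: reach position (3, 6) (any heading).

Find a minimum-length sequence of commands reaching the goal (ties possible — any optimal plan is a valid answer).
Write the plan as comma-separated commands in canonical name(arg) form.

straight(1), arc(left, 3), spin(right), arc(right, 3)

t0: x=3 y=-1 heading=N
1. straight(1) → x=3 y=0 heading=N
2. arc(left, 3) → x=0 y=3 heading=W
3. spin(right) → x=0 y=3 heading=N
4. arc(right, 3) → x=3 y=6 heading=E
nothing shorter than 4 reaches the goal.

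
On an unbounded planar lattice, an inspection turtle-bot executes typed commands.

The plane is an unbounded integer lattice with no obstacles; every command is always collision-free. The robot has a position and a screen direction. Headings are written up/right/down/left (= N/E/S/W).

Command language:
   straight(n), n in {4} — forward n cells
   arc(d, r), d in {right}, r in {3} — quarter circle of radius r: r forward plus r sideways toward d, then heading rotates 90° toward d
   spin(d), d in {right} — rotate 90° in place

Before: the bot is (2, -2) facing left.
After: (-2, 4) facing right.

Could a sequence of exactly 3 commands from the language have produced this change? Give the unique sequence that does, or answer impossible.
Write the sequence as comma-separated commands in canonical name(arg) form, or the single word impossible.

key: cell and facing (now E) both changed — the 3 commands mix motion and turning
begin: (2, -2) facing left
step 1 (straight(4)): (-2, -2) facing left
step 2 (arc(right, 3)): (-5, 1) facing up
step 3 (arc(right, 3)): (-2, 4) facing right
no rival 3-sequence matches.

straight(4), arc(right, 3), arc(right, 3)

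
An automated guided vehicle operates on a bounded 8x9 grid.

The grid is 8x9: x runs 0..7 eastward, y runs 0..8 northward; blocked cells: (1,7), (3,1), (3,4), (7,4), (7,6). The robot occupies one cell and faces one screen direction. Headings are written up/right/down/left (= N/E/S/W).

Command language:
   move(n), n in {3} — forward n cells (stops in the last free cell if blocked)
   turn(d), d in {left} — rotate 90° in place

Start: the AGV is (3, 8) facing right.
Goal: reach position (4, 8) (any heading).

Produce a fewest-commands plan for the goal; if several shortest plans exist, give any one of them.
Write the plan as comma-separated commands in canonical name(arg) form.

move(3), move(3), turn(left), turn(left), move(3)

start: (3, 8) facing right
[1] after move(3): (6, 8) facing right
[2] after move(3): (7, 8) facing right
[3] after turn(left): (7, 8) facing up
[4] after turn(left): (7, 8) facing left
[5] after move(3): (4, 8) facing left
nothing shorter than 5 reaches the goal.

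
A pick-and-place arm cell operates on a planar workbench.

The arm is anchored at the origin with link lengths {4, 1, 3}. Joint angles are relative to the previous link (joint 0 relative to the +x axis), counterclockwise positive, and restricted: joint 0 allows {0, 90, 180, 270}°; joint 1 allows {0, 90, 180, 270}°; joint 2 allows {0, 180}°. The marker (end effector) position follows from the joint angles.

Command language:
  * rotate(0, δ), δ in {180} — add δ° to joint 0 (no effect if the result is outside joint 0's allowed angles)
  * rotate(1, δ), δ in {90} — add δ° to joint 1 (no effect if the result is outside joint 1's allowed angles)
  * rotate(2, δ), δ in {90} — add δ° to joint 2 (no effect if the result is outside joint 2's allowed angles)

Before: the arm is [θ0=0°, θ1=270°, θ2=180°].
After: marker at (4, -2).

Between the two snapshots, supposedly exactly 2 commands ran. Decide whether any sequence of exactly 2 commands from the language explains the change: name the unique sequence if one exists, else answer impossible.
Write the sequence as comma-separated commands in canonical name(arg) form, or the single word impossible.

t0: [θ0=0°, θ1=270°, θ2=180°]
step 1 (rotate(1, 90)): [θ0=0°, θ1=0°, θ2=180°]
step 2 (rotate(1, 90)): [θ0=0°, θ1=90°, θ2=180°]
uniquely the one of 9 2-step routes that fits.

rotate(1, 90), rotate(1, 90)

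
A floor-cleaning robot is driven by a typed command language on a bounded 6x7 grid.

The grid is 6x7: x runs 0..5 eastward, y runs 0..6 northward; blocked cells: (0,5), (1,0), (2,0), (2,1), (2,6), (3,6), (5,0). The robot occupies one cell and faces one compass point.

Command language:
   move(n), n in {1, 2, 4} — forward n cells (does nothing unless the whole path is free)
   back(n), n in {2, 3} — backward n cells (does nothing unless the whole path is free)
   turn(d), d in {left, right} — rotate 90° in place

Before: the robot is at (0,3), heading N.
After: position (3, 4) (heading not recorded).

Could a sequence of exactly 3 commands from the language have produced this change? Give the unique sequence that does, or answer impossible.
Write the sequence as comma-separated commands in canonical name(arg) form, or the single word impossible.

key: order matters: swapping move(1) and back(3) lands elsewhere
t0: at (0,3), heading N
1. move(1) → at (0,4), heading N
2. turn(left) → at (0,4), heading W
3. back(3) → at (3,4), heading W
uniquely the one of 343 3-step routes that fits.

move(1), turn(left), back(3)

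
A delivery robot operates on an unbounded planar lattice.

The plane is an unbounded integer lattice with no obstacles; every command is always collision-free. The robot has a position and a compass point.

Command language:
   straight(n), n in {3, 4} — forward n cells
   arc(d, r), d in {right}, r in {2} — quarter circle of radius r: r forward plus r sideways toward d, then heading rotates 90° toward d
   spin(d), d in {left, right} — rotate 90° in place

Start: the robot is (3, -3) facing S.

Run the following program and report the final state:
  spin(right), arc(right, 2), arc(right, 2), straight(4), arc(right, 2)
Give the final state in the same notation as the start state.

initial: (3, -3) facing S
t=1 spin(right) ⇒ (3, -3) facing W
t=2 arc(right, 2) ⇒ (1, -1) facing N
t=3 arc(right, 2) ⇒ (3, 1) facing E
t=4 straight(4) ⇒ (7, 1) facing E
t=5 arc(right, 2) ⇒ (9, -1) facing S

(9, -1) facing S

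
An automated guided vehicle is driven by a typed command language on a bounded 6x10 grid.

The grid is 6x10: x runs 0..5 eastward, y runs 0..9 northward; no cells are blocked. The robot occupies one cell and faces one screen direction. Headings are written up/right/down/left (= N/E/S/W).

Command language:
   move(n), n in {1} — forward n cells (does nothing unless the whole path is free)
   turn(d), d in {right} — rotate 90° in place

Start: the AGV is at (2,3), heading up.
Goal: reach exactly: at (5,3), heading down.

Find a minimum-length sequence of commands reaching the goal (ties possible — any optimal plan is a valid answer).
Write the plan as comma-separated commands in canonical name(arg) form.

turn(right), move(1), move(1), move(1), turn(right)

t0: at (2,3), heading up
1. turn(right) → at (2,3), heading right
2. move(1) → at (3,3), heading right
3. move(1) → at (4,3), heading right
4. move(1) → at (5,3), heading right
5. turn(right) → at (5,3), heading down
nothing shorter than 5 reaches the goal.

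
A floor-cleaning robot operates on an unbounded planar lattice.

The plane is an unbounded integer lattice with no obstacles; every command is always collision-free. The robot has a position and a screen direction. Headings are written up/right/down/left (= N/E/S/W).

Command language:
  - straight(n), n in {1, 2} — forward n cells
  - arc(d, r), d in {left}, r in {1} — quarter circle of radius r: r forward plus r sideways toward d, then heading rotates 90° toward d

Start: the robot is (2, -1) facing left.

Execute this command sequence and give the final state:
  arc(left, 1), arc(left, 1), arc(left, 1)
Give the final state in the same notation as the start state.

(3, -2) facing up

from: (2, -1) facing left
1. arc(left, 1) → (1, -2) facing down
2. arc(left, 1) → (2, -3) facing right
3. arc(left, 1) → (3, -2) facing up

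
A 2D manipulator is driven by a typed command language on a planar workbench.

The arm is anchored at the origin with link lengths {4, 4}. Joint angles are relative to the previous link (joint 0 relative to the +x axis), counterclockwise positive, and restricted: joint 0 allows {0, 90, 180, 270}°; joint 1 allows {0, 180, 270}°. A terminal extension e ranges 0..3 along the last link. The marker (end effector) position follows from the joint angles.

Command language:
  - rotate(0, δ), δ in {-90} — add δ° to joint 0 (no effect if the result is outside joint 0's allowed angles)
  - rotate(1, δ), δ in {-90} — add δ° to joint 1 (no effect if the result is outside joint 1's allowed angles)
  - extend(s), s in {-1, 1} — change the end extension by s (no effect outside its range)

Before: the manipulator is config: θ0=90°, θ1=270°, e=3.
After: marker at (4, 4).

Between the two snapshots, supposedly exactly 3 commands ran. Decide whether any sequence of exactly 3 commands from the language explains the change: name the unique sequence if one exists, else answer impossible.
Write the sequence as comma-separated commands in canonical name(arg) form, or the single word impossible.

initial: config: θ0=90°, θ1=270°, e=3
[1] after extend(-1): config: θ0=90°, θ1=270°, e=2
[2] after extend(-1): config: θ0=90°, θ1=270°, e=1
[3] after extend(-1): config: θ0=90°, θ1=270°, e=0
no rival 3-sequence matches.

extend(-1), extend(-1), extend(-1)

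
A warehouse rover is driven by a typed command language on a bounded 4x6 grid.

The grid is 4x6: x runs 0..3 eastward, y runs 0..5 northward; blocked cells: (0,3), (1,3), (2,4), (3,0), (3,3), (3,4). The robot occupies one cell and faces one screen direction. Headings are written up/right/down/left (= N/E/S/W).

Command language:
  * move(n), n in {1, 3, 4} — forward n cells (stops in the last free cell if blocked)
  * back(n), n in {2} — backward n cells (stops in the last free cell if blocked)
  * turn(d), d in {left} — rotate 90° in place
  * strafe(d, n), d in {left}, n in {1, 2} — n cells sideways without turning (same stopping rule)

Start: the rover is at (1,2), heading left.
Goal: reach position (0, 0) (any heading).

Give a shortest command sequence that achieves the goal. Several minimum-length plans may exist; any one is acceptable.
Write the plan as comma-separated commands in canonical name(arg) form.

initial: at (1,2), heading left
1. move(3) → at (0,2), heading left
2. strafe(left, 2) → at (0,0), heading left
shorter routes all fall short; 2 is best.

move(3), strafe(left, 2)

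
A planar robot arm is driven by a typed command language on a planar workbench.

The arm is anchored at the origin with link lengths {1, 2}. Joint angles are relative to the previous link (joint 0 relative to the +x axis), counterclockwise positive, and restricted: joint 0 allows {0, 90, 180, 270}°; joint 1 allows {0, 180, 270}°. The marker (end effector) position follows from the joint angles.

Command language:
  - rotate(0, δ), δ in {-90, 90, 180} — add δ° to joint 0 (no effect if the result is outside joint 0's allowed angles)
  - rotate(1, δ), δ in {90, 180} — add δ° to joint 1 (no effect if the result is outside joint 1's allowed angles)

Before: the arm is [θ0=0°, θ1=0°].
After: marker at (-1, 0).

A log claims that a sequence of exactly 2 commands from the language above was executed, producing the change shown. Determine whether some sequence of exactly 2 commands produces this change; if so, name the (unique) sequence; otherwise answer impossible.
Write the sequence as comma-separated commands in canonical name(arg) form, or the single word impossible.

rotate(1, 90), rotate(1, 180)

key: order matters: swapping rotate(1, 90) and rotate(1, 180) lands elsewhere
begin: [θ0=0°, θ1=0°]
[1] after rotate(1, 90): [θ0=0°, θ1=0°]
[2] after rotate(1, 180): [θ0=0°, θ1=180°]
uniquely the one of 25 2-step routes that fits.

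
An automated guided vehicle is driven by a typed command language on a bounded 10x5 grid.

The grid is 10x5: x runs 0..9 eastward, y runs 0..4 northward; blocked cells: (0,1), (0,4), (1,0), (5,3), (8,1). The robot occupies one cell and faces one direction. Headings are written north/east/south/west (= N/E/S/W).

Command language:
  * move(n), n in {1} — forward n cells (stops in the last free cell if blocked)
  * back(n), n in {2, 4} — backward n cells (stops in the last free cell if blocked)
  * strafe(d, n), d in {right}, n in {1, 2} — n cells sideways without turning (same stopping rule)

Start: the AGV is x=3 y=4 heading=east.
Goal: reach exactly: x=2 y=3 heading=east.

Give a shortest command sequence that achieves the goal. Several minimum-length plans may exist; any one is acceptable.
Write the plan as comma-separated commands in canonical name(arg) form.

t0: x=3 y=4 heading=east
[1] after move(1): x=4 y=4 heading=east
[2] after strafe(right, 1): x=4 y=3 heading=east
[3] after back(2): x=2 y=3 heading=east
no 2-step plan works, so 3 is optimal.

move(1), strafe(right, 1), back(2)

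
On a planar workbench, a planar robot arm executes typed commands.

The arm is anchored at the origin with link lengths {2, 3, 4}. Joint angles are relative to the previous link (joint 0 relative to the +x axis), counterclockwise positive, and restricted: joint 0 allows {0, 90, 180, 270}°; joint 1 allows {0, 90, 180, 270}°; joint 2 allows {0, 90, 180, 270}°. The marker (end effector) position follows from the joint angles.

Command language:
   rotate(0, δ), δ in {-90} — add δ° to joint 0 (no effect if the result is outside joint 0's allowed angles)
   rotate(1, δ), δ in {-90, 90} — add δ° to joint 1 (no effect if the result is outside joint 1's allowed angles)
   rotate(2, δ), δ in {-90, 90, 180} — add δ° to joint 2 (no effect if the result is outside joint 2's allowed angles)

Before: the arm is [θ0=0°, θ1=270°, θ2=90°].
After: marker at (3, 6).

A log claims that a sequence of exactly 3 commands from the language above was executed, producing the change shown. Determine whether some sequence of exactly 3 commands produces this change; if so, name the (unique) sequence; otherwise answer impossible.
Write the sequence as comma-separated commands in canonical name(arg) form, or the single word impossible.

initial: [θ0=0°, θ1=270°, θ2=90°]
step 1 (rotate(0, -90)): [θ0=270°, θ1=270°, θ2=90°]
step 2 (rotate(0, -90)): [θ0=180°, θ1=270°, θ2=90°]
step 3 (rotate(0, -90)): [θ0=90°, θ1=270°, θ2=90°]
no other 3-command option fits: unique.

rotate(0, -90), rotate(0, -90), rotate(0, -90)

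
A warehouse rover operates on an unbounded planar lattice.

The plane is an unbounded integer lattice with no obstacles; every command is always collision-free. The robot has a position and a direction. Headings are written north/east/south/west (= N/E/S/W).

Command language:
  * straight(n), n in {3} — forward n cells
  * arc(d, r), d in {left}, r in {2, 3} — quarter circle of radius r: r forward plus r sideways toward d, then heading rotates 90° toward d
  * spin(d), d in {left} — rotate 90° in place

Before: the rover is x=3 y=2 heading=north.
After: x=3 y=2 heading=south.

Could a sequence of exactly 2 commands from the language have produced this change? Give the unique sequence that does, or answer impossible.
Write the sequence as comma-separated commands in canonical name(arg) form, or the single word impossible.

key: parked at (3,2) the whole time — nothing moves the robot
initial: x=3 y=2 heading=north
1. spin(left) → x=3 y=2 heading=west
2. spin(left) → x=3 y=2 heading=south
no other 2-command option fits: unique.

spin(left), spin(left)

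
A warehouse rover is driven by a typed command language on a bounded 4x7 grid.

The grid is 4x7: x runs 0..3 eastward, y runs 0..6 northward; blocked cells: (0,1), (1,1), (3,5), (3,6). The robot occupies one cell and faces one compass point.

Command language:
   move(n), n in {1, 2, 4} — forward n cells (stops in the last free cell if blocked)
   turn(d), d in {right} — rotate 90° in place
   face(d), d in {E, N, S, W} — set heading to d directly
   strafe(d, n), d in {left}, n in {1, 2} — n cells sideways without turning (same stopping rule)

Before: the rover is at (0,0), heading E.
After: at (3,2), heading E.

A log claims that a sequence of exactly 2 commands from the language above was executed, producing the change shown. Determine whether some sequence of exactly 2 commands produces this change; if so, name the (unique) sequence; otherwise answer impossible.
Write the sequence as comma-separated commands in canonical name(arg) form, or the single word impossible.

move(4), strafe(left, 2)

key: running strafe(left, 2) before move(4) would end elsewhere — order is forced
initial: at (0,0), heading E
step 1 (move(4)): at (3,0), heading E
step 2 (strafe(left, 2)): at (3,2), heading E
no rival 2-sequence matches.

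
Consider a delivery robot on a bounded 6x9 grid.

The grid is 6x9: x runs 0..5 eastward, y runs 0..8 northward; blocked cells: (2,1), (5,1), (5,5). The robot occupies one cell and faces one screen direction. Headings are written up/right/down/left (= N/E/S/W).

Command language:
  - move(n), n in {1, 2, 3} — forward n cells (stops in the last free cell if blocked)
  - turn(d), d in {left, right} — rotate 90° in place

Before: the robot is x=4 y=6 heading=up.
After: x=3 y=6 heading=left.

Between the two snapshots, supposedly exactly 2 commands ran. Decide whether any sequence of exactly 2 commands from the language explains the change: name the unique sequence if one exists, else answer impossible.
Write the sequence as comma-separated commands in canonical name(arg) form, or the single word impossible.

key: cell and facing (now W) both changed — the 2 commands mix motion and turning
from: x=4 y=6 heading=up
t=1 turn(left) ⇒ x=4 y=6 heading=left
t=2 move(1) ⇒ x=3 y=6 heading=left
no rival 2-sequence matches.

turn(left), move(1)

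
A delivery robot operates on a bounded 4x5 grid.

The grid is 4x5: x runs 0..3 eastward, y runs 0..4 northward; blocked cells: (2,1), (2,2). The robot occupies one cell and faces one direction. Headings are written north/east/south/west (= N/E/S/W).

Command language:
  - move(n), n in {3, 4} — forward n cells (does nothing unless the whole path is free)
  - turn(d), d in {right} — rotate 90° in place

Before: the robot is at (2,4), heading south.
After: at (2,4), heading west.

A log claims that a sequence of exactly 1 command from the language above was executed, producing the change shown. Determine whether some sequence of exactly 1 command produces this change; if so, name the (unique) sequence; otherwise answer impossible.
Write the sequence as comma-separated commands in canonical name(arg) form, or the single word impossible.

key: parked at (2,4) the whole time — nothing moves the robot
begin: at (2,4), heading south
t=1 turn(right) ⇒ at (2,4), heading west
uniquely the one of 3 1-step routes that fits.

turn(right)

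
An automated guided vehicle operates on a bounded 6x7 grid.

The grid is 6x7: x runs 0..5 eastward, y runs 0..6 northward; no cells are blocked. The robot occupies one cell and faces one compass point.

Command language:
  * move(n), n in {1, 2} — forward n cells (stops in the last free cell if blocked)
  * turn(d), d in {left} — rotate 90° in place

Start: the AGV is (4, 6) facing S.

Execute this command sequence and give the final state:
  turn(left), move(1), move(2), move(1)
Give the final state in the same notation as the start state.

(5, 6) facing E

start: (4, 6) facing S
1. turn(left) → (4, 6) facing E
2. move(1) → (5, 6) facing E
3. move(2) → (5, 6) facing E
4. move(1) → (5, 6) facing E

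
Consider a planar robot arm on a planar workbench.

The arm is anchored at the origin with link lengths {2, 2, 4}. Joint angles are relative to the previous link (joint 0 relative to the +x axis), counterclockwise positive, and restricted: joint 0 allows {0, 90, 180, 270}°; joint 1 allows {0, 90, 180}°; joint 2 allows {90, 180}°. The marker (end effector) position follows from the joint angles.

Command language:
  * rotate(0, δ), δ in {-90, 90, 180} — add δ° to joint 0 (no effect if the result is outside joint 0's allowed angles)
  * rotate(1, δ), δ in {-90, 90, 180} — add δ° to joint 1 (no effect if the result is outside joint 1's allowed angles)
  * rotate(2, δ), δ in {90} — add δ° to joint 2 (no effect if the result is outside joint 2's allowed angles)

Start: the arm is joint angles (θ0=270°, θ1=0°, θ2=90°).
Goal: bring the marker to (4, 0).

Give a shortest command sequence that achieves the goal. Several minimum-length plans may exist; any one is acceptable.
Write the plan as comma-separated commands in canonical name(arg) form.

rotate(0, 180), rotate(1, 180)

from: joint angles (θ0=270°, θ1=0°, θ2=90°)
[1] after rotate(0, 180): joint angles (θ0=90°, θ1=0°, θ2=90°)
[2] after rotate(1, 180): joint angles (θ0=90°, θ1=180°, θ2=90°)
shorter routes all fall short; 2 is best.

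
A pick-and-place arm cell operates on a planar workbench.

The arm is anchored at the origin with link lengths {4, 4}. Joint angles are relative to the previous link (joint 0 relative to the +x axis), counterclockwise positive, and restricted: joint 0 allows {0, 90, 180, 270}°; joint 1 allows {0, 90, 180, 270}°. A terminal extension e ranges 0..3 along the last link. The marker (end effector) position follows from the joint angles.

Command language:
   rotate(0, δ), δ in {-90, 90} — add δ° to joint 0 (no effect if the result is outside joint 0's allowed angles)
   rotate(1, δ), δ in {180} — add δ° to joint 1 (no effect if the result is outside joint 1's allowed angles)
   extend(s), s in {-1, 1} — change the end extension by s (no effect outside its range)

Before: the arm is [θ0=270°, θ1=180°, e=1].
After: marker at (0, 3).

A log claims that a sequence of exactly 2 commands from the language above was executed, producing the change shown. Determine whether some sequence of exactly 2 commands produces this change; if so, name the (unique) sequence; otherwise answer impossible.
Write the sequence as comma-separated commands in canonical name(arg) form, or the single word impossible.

t0: [θ0=270°, θ1=180°, e=1]
[1] after extend(1): [θ0=270°, θ1=180°, e=2]
[2] after extend(1): [θ0=270°, θ1=180°, e=3]
uniquely the one of 25 2-step routes that fits.

extend(1), extend(1)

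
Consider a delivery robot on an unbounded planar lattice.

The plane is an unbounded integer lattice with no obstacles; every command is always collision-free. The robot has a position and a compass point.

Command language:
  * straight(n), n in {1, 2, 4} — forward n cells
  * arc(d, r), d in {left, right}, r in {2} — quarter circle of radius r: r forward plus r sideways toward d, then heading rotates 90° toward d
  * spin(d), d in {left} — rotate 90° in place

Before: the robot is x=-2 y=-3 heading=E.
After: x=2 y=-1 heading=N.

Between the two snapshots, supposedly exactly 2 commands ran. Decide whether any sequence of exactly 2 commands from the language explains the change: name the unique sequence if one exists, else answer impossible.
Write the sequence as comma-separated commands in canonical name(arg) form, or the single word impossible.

straight(2), arc(left, 2)

key: running arc(left, 2) before straight(2) would end elsewhere — order is forced
start: x=-2 y=-3 heading=E
step 1 (straight(2)): x=0 y=-3 heading=E
step 2 (arc(left, 2)): x=2 y=-1 heading=N
uniquely the one of 36 2-step routes that fits.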